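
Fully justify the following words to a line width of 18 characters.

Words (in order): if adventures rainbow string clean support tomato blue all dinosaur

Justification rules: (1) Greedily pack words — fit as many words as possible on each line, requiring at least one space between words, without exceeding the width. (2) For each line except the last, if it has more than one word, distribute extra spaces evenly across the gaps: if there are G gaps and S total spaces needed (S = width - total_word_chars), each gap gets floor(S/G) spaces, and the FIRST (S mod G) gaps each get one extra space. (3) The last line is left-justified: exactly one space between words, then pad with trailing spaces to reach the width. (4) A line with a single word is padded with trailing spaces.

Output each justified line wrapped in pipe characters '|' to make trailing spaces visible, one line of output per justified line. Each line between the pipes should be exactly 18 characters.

Line 1: ['if', 'adventures'] (min_width=13, slack=5)
Line 2: ['rainbow', 'string'] (min_width=14, slack=4)
Line 3: ['clean', 'support'] (min_width=13, slack=5)
Line 4: ['tomato', 'blue', 'all'] (min_width=15, slack=3)
Line 5: ['dinosaur'] (min_width=8, slack=10)

Answer: |if      adventures|
|rainbow     string|
|clean      support|
|tomato   blue  all|
|dinosaur          |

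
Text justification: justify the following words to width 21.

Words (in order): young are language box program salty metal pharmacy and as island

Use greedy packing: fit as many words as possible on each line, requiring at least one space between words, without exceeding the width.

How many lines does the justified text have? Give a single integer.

Answer: 4

Derivation:
Line 1: ['young', 'are', 'language'] (min_width=18, slack=3)
Line 2: ['box', 'program', 'salty'] (min_width=17, slack=4)
Line 3: ['metal', 'pharmacy', 'and', 'as'] (min_width=21, slack=0)
Line 4: ['island'] (min_width=6, slack=15)
Total lines: 4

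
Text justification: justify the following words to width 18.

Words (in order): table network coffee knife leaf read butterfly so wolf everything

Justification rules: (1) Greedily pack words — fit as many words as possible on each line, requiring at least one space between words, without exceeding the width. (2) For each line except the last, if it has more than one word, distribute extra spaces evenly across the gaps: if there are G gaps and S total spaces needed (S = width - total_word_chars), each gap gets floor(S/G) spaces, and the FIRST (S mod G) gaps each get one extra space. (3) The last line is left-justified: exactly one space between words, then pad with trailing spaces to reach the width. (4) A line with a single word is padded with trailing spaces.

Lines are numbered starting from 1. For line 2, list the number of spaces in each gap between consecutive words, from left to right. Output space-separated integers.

Line 1: ['table', 'network'] (min_width=13, slack=5)
Line 2: ['coffee', 'knife', 'leaf'] (min_width=17, slack=1)
Line 3: ['read', 'butterfly', 'so'] (min_width=17, slack=1)
Line 4: ['wolf', 'everything'] (min_width=15, slack=3)

Answer: 2 1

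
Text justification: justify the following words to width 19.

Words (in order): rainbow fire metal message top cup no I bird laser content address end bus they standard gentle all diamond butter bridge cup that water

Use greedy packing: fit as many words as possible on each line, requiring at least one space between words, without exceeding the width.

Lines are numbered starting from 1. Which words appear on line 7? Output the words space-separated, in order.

Line 1: ['rainbow', 'fire', 'metal'] (min_width=18, slack=1)
Line 2: ['message', 'top', 'cup', 'no'] (min_width=18, slack=1)
Line 3: ['I', 'bird', 'laser'] (min_width=12, slack=7)
Line 4: ['content', 'address', 'end'] (min_width=19, slack=0)
Line 5: ['bus', 'they', 'standard'] (min_width=17, slack=2)
Line 6: ['gentle', 'all', 'diamond'] (min_width=18, slack=1)
Line 7: ['butter', 'bridge', 'cup'] (min_width=17, slack=2)
Line 8: ['that', 'water'] (min_width=10, slack=9)

Answer: butter bridge cup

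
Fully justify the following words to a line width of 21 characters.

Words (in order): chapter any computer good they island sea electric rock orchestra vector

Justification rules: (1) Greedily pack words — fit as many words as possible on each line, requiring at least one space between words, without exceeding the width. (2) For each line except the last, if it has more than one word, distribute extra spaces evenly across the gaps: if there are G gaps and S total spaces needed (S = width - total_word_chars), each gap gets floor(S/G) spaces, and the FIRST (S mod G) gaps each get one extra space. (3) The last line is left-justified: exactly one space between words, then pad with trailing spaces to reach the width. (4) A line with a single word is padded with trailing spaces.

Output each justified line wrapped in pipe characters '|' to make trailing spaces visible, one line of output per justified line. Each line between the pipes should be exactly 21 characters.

Line 1: ['chapter', 'any', 'computer'] (min_width=20, slack=1)
Line 2: ['good', 'they', 'island', 'sea'] (min_width=20, slack=1)
Line 3: ['electric', 'rock'] (min_width=13, slack=8)
Line 4: ['orchestra', 'vector'] (min_width=16, slack=5)

Answer: |chapter  any computer|
|good  they island sea|
|electric         rock|
|orchestra vector     |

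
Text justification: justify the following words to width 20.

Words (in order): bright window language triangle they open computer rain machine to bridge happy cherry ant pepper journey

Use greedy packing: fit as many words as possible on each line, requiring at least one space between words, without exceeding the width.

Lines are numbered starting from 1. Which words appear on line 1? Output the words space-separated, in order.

Answer: bright window

Derivation:
Line 1: ['bright', 'window'] (min_width=13, slack=7)
Line 2: ['language', 'triangle'] (min_width=17, slack=3)
Line 3: ['they', 'open', 'computer'] (min_width=18, slack=2)
Line 4: ['rain', 'machine', 'to'] (min_width=15, slack=5)
Line 5: ['bridge', 'happy', 'cherry'] (min_width=19, slack=1)
Line 6: ['ant', 'pepper', 'journey'] (min_width=18, slack=2)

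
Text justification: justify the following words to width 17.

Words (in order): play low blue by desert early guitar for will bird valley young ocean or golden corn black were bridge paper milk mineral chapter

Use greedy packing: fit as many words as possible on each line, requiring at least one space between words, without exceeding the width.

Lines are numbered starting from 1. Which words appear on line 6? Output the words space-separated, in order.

Answer: corn black were

Derivation:
Line 1: ['play', 'low', 'blue', 'by'] (min_width=16, slack=1)
Line 2: ['desert', 'early'] (min_width=12, slack=5)
Line 3: ['guitar', 'for', 'will'] (min_width=15, slack=2)
Line 4: ['bird', 'valley', 'young'] (min_width=17, slack=0)
Line 5: ['ocean', 'or', 'golden'] (min_width=15, slack=2)
Line 6: ['corn', 'black', 'were'] (min_width=15, slack=2)
Line 7: ['bridge', 'paper', 'milk'] (min_width=17, slack=0)
Line 8: ['mineral', 'chapter'] (min_width=15, slack=2)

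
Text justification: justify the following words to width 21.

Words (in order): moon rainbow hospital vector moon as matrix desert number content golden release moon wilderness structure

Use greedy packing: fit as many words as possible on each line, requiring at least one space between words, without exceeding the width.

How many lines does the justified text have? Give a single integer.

Answer: 5

Derivation:
Line 1: ['moon', 'rainbow', 'hospital'] (min_width=21, slack=0)
Line 2: ['vector', 'moon', 'as', 'matrix'] (min_width=21, slack=0)
Line 3: ['desert', 'number', 'content'] (min_width=21, slack=0)
Line 4: ['golden', 'release', 'moon'] (min_width=19, slack=2)
Line 5: ['wilderness', 'structure'] (min_width=20, slack=1)
Total lines: 5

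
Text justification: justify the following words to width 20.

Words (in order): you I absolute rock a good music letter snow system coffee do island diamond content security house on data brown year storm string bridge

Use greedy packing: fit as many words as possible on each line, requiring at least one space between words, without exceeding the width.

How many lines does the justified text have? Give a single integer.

Line 1: ['you', 'I', 'absolute', 'rock'] (min_width=19, slack=1)
Line 2: ['a', 'good', 'music', 'letter'] (min_width=19, slack=1)
Line 3: ['snow', 'system', 'coffee'] (min_width=18, slack=2)
Line 4: ['do', 'island', 'diamond'] (min_width=17, slack=3)
Line 5: ['content', 'security'] (min_width=16, slack=4)
Line 6: ['house', 'on', 'data', 'brown'] (min_width=19, slack=1)
Line 7: ['year', 'storm', 'string'] (min_width=17, slack=3)
Line 8: ['bridge'] (min_width=6, slack=14)
Total lines: 8

Answer: 8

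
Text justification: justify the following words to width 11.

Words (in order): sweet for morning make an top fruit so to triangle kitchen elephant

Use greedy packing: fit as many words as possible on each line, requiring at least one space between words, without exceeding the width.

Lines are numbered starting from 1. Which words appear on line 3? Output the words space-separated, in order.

Answer: make an top

Derivation:
Line 1: ['sweet', 'for'] (min_width=9, slack=2)
Line 2: ['morning'] (min_width=7, slack=4)
Line 3: ['make', 'an', 'top'] (min_width=11, slack=0)
Line 4: ['fruit', 'so', 'to'] (min_width=11, slack=0)
Line 5: ['triangle'] (min_width=8, slack=3)
Line 6: ['kitchen'] (min_width=7, slack=4)
Line 7: ['elephant'] (min_width=8, slack=3)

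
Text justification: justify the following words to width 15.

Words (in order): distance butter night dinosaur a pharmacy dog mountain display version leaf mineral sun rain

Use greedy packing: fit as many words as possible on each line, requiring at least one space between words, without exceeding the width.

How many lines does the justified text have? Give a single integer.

Answer: 7

Derivation:
Line 1: ['distance', 'butter'] (min_width=15, slack=0)
Line 2: ['night', 'dinosaur'] (min_width=14, slack=1)
Line 3: ['a', 'pharmacy', 'dog'] (min_width=14, slack=1)
Line 4: ['mountain'] (min_width=8, slack=7)
Line 5: ['display', 'version'] (min_width=15, slack=0)
Line 6: ['leaf', 'mineral'] (min_width=12, slack=3)
Line 7: ['sun', 'rain'] (min_width=8, slack=7)
Total lines: 7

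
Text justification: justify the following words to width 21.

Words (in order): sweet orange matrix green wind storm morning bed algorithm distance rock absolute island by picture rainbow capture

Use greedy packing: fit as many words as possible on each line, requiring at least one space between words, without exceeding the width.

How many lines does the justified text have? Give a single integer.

Line 1: ['sweet', 'orange', 'matrix'] (min_width=19, slack=2)
Line 2: ['green', 'wind', 'storm'] (min_width=16, slack=5)
Line 3: ['morning', 'bed', 'algorithm'] (min_width=21, slack=0)
Line 4: ['distance', 'rock'] (min_width=13, slack=8)
Line 5: ['absolute', 'island', 'by'] (min_width=18, slack=3)
Line 6: ['picture', 'rainbow'] (min_width=15, slack=6)
Line 7: ['capture'] (min_width=7, slack=14)
Total lines: 7

Answer: 7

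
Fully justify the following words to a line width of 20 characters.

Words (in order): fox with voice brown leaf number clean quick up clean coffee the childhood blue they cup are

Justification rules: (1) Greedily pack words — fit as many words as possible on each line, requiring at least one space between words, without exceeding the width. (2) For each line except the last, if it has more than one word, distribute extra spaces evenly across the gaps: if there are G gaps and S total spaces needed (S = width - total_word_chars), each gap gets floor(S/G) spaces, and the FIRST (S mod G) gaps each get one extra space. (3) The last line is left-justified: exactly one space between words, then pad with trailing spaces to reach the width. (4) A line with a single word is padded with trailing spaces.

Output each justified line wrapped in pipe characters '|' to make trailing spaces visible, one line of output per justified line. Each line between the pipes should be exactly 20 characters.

Answer: |fox with voice brown|
|leaf   number  clean|
|quick    up    clean|
|coffee the childhood|
|blue they cup are   |

Derivation:
Line 1: ['fox', 'with', 'voice', 'brown'] (min_width=20, slack=0)
Line 2: ['leaf', 'number', 'clean'] (min_width=17, slack=3)
Line 3: ['quick', 'up', 'clean'] (min_width=14, slack=6)
Line 4: ['coffee', 'the', 'childhood'] (min_width=20, slack=0)
Line 5: ['blue', 'they', 'cup', 'are'] (min_width=17, slack=3)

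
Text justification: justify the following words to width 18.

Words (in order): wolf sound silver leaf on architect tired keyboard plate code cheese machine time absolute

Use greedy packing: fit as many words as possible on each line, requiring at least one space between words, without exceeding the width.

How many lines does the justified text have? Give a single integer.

Line 1: ['wolf', 'sound', 'silver'] (min_width=17, slack=1)
Line 2: ['leaf', 'on', 'architect'] (min_width=17, slack=1)
Line 3: ['tired', 'keyboard'] (min_width=14, slack=4)
Line 4: ['plate', 'code', 'cheese'] (min_width=17, slack=1)
Line 5: ['machine', 'time'] (min_width=12, slack=6)
Line 6: ['absolute'] (min_width=8, slack=10)
Total lines: 6

Answer: 6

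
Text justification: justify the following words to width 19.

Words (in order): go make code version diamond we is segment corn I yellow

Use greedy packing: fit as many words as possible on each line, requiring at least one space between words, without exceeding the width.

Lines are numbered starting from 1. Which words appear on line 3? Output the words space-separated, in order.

Answer: is segment corn I

Derivation:
Line 1: ['go', 'make', 'code'] (min_width=12, slack=7)
Line 2: ['version', 'diamond', 'we'] (min_width=18, slack=1)
Line 3: ['is', 'segment', 'corn', 'I'] (min_width=17, slack=2)
Line 4: ['yellow'] (min_width=6, slack=13)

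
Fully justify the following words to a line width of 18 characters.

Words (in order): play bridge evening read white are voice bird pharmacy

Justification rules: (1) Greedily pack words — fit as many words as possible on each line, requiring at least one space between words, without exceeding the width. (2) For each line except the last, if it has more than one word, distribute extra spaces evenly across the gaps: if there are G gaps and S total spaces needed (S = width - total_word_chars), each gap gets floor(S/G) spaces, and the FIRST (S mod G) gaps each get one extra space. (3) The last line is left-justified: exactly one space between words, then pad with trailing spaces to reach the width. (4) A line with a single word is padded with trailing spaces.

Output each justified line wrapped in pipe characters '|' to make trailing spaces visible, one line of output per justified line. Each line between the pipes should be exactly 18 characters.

Line 1: ['play', 'bridge'] (min_width=11, slack=7)
Line 2: ['evening', 'read', 'white'] (min_width=18, slack=0)
Line 3: ['are', 'voice', 'bird'] (min_width=14, slack=4)
Line 4: ['pharmacy'] (min_width=8, slack=10)

Answer: |play        bridge|
|evening read white|
|are   voice   bird|
|pharmacy          |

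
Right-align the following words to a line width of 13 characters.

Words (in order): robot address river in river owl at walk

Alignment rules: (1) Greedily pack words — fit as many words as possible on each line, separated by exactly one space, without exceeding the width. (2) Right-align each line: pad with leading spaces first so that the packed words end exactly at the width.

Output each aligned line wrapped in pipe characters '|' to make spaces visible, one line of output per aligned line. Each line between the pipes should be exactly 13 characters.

Answer: |robot address|
|     river in|
| river owl at|
|         walk|

Derivation:
Line 1: ['robot', 'address'] (min_width=13, slack=0)
Line 2: ['river', 'in'] (min_width=8, slack=5)
Line 3: ['river', 'owl', 'at'] (min_width=12, slack=1)
Line 4: ['walk'] (min_width=4, slack=9)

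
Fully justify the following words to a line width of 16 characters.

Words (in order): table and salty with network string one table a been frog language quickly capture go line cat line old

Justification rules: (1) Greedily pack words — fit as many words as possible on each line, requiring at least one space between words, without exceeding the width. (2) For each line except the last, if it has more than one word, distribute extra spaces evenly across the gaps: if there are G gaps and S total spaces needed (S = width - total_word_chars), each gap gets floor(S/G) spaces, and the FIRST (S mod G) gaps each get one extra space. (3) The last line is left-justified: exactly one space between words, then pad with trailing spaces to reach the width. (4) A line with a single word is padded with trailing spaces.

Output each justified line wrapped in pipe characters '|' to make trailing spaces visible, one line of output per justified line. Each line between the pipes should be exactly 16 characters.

Line 1: ['table', 'and', 'salty'] (min_width=15, slack=1)
Line 2: ['with', 'network'] (min_width=12, slack=4)
Line 3: ['string', 'one', 'table'] (min_width=16, slack=0)
Line 4: ['a', 'been', 'frog'] (min_width=11, slack=5)
Line 5: ['language', 'quickly'] (min_width=16, slack=0)
Line 6: ['capture', 'go', 'line'] (min_width=15, slack=1)
Line 7: ['cat', 'line', 'old'] (min_width=12, slack=4)

Answer: |table  and salty|
|with     network|
|string one table|
|a    been   frog|
|language quickly|
|capture  go line|
|cat line old    |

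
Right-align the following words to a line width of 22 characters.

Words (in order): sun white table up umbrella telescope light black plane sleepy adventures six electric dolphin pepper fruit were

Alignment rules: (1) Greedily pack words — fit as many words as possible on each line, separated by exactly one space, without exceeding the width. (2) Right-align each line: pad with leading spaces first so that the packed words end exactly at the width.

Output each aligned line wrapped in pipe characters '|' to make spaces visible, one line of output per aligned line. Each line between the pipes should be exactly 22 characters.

Line 1: ['sun', 'white', 'table', 'up'] (min_width=18, slack=4)
Line 2: ['umbrella', 'telescope'] (min_width=18, slack=4)
Line 3: ['light', 'black', 'plane'] (min_width=17, slack=5)
Line 4: ['sleepy', 'adventures', 'six'] (min_width=21, slack=1)
Line 5: ['electric', 'dolphin'] (min_width=16, slack=6)
Line 6: ['pepper', 'fruit', 'were'] (min_width=17, slack=5)

Answer: |    sun white table up|
|    umbrella telescope|
|     light black plane|
| sleepy adventures six|
|      electric dolphin|
|     pepper fruit were|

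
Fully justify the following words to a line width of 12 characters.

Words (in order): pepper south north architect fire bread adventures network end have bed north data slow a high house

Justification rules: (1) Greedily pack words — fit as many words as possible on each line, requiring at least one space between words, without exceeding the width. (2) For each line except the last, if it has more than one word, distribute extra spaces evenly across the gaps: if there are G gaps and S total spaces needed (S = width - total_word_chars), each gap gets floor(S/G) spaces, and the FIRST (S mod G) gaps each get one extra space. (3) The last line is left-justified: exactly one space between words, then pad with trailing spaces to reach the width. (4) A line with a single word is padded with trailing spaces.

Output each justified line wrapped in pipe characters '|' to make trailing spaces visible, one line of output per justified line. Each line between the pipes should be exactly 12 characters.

Line 1: ['pepper', 'south'] (min_width=12, slack=0)
Line 2: ['north'] (min_width=5, slack=7)
Line 3: ['architect'] (min_width=9, slack=3)
Line 4: ['fire', 'bread'] (min_width=10, slack=2)
Line 5: ['adventures'] (min_width=10, slack=2)
Line 6: ['network', 'end'] (min_width=11, slack=1)
Line 7: ['have', 'bed'] (min_width=8, slack=4)
Line 8: ['north', 'data'] (min_width=10, slack=2)
Line 9: ['slow', 'a', 'high'] (min_width=11, slack=1)
Line 10: ['house'] (min_width=5, slack=7)

Answer: |pepper south|
|north       |
|architect   |
|fire   bread|
|adventures  |
|network  end|
|have     bed|
|north   data|
|slow  a high|
|house       |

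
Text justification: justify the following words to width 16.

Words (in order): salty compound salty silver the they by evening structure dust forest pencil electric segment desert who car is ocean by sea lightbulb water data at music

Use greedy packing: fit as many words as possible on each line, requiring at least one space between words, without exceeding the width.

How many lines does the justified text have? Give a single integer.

Line 1: ['salty', 'compound'] (min_width=14, slack=2)
Line 2: ['salty', 'silver', 'the'] (min_width=16, slack=0)
Line 3: ['they', 'by', 'evening'] (min_width=15, slack=1)
Line 4: ['structure', 'dust'] (min_width=14, slack=2)
Line 5: ['forest', 'pencil'] (min_width=13, slack=3)
Line 6: ['electric', 'segment'] (min_width=16, slack=0)
Line 7: ['desert', 'who', 'car'] (min_width=14, slack=2)
Line 8: ['is', 'ocean', 'by', 'sea'] (min_width=15, slack=1)
Line 9: ['lightbulb', 'water'] (min_width=15, slack=1)
Line 10: ['data', 'at', 'music'] (min_width=13, slack=3)
Total lines: 10

Answer: 10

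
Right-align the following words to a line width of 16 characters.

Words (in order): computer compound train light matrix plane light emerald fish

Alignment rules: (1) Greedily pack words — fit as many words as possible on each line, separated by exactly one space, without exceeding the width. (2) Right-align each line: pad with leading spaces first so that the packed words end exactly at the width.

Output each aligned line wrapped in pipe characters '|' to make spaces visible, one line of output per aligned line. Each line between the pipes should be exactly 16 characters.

Line 1: ['computer'] (min_width=8, slack=8)
Line 2: ['compound', 'train'] (min_width=14, slack=2)
Line 3: ['light', 'matrix'] (min_width=12, slack=4)
Line 4: ['plane', 'light'] (min_width=11, slack=5)
Line 5: ['emerald', 'fish'] (min_width=12, slack=4)

Answer: |        computer|
|  compound train|
|    light matrix|
|     plane light|
|    emerald fish|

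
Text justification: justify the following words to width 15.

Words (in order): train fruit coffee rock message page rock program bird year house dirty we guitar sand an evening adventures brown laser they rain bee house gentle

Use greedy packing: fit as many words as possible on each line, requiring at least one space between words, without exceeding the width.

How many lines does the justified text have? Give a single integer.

Line 1: ['train', 'fruit'] (min_width=11, slack=4)
Line 2: ['coffee', 'rock'] (min_width=11, slack=4)
Line 3: ['message', 'page'] (min_width=12, slack=3)
Line 4: ['rock', 'program'] (min_width=12, slack=3)
Line 5: ['bird', 'year', 'house'] (min_width=15, slack=0)
Line 6: ['dirty', 'we', 'guitar'] (min_width=15, slack=0)
Line 7: ['sand', 'an', 'evening'] (min_width=15, slack=0)
Line 8: ['adventures'] (min_width=10, slack=5)
Line 9: ['brown', 'laser'] (min_width=11, slack=4)
Line 10: ['they', 'rain', 'bee'] (min_width=13, slack=2)
Line 11: ['house', 'gentle'] (min_width=12, slack=3)
Total lines: 11

Answer: 11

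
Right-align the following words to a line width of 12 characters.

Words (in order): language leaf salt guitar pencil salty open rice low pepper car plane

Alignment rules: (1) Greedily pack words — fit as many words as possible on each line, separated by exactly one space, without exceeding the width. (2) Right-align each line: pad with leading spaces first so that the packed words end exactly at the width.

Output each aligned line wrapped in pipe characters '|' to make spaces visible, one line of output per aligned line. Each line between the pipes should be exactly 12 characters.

Answer: |    language|
|   leaf salt|
|      guitar|
|pencil salty|
|   open rice|
|  low pepper|
|   car plane|

Derivation:
Line 1: ['language'] (min_width=8, slack=4)
Line 2: ['leaf', 'salt'] (min_width=9, slack=3)
Line 3: ['guitar'] (min_width=6, slack=6)
Line 4: ['pencil', 'salty'] (min_width=12, slack=0)
Line 5: ['open', 'rice'] (min_width=9, slack=3)
Line 6: ['low', 'pepper'] (min_width=10, slack=2)
Line 7: ['car', 'plane'] (min_width=9, slack=3)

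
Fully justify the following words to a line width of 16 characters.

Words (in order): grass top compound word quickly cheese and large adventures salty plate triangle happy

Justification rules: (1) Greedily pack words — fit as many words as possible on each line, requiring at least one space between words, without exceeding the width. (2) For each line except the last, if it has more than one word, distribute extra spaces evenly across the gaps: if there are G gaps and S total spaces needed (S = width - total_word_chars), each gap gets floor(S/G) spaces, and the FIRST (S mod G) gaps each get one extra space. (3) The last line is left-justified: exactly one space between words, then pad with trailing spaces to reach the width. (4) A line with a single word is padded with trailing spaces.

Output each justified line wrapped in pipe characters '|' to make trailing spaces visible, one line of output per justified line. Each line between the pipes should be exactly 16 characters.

Answer: |grass        top|
|compound    word|
|quickly   cheese|
|and        large|
|adventures salty|
|plate   triangle|
|happy           |

Derivation:
Line 1: ['grass', 'top'] (min_width=9, slack=7)
Line 2: ['compound', 'word'] (min_width=13, slack=3)
Line 3: ['quickly', 'cheese'] (min_width=14, slack=2)
Line 4: ['and', 'large'] (min_width=9, slack=7)
Line 5: ['adventures', 'salty'] (min_width=16, slack=0)
Line 6: ['plate', 'triangle'] (min_width=14, slack=2)
Line 7: ['happy'] (min_width=5, slack=11)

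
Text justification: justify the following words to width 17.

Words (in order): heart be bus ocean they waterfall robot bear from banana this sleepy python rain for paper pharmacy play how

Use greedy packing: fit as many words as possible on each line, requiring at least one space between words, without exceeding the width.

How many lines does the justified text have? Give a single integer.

Answer: 8

Derivation:
Line 1: ['heart', 'be', 'bus'] (min_width=12, slack=5)
Line 2: ['ocean', 'they'] (min_width=10, slack=7)
Line 3: ['waterfall', 'robot'] (min_width=15, slack=2)
Line 4: ['bear', 'from', 'banana'] (min_width=16, slack=1)
Line 5: ['this', 'sleepy'] (min_width=11, slack=6)
Line 6: ['python', 'rain', 'for'] (min_width=15, slack=2)
Line 7: ['paper', 'pharmacy'] (min_width=14, slack=3)
Line 8: ['play', 'how'] (min_width=8, slack=9)
Total lines: 8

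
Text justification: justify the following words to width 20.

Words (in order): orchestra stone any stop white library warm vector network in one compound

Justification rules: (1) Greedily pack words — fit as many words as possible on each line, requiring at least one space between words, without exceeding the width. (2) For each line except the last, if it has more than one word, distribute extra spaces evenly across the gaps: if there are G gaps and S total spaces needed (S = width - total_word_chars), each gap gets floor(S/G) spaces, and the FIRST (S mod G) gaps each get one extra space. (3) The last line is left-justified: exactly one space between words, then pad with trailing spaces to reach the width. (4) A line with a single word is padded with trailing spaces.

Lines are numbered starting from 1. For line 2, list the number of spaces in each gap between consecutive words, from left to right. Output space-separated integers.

Line 1: ['orchestra', 'stone', 'any'] (min_width=19, slack=1)
Line 2: ['stop', 'white', 'library'] (min_width=18, slack=2)
Line 3: ['warm', 'vector', 'network'] (min_width=19, slack=1)
Line 4: ['in', 'one', 'compound'] (min_width=15, slack=5)

Answer: 2 2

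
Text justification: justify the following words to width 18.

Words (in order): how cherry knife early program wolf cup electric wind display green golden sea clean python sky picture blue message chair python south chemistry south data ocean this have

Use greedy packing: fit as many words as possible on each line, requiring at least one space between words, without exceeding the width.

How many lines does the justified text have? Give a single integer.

Answer: 11

Derivation:
Line 1: ['how', 'cherry', 'knife'] (min_width=16, slack=2)
Line 2: ['early', 'program', 'wolf'] (min_width=18, slack=0)
Line 3: ['cup', 'electric', 'wind'] (min_width=17, slack=1)
Line 4: ['display', 'green'] (min_width=13, slack=5)
Line 5: ['golden', 'sea', 'clean'] (min_width=16, slack=2)
Line 6: ['python', 'sky', 'picture'] (min_width=18, slack=0)
Line 7: ['blue', 'message', 'chair'] (min_width=18, slack=0)
Line 8: ['python', 'south'] (min_width=12, slack=6)
Line 9: ['chemistry', 'south'] (min_width=15, slack=3)
Line 10: ['data', 'ocean', 'this'] (min_width=15, slack=3)
Line 11: ['have'] (min_width=4, slack=14)
Total lines: 11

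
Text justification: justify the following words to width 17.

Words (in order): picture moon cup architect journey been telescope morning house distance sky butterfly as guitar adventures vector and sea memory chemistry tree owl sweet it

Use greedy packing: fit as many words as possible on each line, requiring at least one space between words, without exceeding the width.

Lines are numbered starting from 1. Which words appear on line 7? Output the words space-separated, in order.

Answer: guitar adventures

Derivation:
Line 1: ['picture', 'moon', 'cup'] (min_width=16, slack=1)
Line 2: ['architect', 'journey'] (min_width=17, slack=0)
Line 3: ['been', 'telescope'] (min_width=14, slack=3)
Line 4: ['morning', 'house'] (min_width=13, slack=4)
Line 5: ['distance', 'sky'] (min_width=12, slack=5)
Line 6: ['butterfly', 'as'] (min_width=12, slack=5)
Line 7: ['guitar', 'adventures'] (min_width=17, slack=0)
Line 8: ['vector', 'and', 'sea'] (min_width=14, slack=3)
Line 9: ['memory', 'chemistry'] (min_width=16, slack=1)
Line 10: ['tree', 'owl', 'sweet', 'it'] (min_width=17, slack=0)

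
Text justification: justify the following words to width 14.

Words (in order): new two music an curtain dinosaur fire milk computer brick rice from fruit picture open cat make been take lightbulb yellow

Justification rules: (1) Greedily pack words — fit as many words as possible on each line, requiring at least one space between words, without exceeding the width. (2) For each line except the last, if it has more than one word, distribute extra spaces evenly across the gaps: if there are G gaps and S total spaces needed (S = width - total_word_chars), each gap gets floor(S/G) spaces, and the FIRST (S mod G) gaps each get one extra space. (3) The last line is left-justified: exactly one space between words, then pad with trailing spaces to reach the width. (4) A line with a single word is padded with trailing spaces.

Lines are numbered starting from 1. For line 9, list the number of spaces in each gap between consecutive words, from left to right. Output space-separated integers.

Line 1: ['new', 'two', 'music'] (min_width=13, slack=1)
Line 2: ['an', 'curtain'] (min_width=10, slack=4)
Line 3: ['dinosaur', 'fire'] (min_width=13, slack=1)
Line 4: ['milk', 'computer'] (min_width=13, slack=1)
Line 5: ['brick', 'rice'] (min_width=10, slack=4)
Line 6: ['from', 'fruit'] (min_width=10, slack=4)
Line 7: ['picture', 'open'] (min_width=12, slack=2)
Line 8: ['cat', 'make', 'been'] (min_width=13, slack=1)
Line 9: ['take', 'lightbulb'] (min_width=14, slack=0)
Line 10: ['yellow'] (min_width=6, slack=8)

Answer: 1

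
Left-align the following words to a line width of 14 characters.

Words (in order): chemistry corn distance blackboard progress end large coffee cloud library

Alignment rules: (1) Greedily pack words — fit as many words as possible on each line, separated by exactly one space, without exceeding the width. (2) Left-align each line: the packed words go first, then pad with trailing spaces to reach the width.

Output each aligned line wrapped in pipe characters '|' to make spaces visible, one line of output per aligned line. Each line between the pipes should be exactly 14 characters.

Answer: |chemistry corn|
|distance      |
|blackboard    |
|progress end  |
|large coffee  |
|cloud library |

Derivation:
Line 1: ['chemistry', 'corn'] (min_width=14, slack=0)
Line 2: ['distance'] (min_width=8, slack=6)
Line 3: ['blackboard'] (min_width=10, slack=4)
Line 4: ['progress', 'end'] (min_width=12, slack=2)
Line 5: ['large', 'coffee'] (min_width=12, slack=2)
Line 6: ['cloud', 'library'] (min_width=13, slack=1)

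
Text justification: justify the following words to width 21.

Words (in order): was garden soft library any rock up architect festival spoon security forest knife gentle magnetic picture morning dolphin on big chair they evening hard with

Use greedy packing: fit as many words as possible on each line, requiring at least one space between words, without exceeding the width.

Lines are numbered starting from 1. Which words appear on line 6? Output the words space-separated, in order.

Line 1: ['was', 'garden', 'soft'] (min_width=15, slack=6)
Line 2: ['library', 'any', 'rock', 'up'] (min_width=19, slack=2)
Line 3: ['architect', 'festival'] (min_width=18, slack=3)
Line 4: ['spoon', 'security', 'forest'] (min_width=21, slack=0)
Line 5: ['knife', 'gentle', 'magnetic'] (min_width=21, slack=0)
Line 6: ['picture', 'morning'] (min_width=15, slack=6)
Line 7: ['dolphin', 'on', 'big', 'chair'] (min_width=20, slack=1)
Line 8: ['they', 'evening', 'hard'] (min_width=17, slack=4)
Line 9: ['with'] (min_width=4, slack=17)

Answer: picture morning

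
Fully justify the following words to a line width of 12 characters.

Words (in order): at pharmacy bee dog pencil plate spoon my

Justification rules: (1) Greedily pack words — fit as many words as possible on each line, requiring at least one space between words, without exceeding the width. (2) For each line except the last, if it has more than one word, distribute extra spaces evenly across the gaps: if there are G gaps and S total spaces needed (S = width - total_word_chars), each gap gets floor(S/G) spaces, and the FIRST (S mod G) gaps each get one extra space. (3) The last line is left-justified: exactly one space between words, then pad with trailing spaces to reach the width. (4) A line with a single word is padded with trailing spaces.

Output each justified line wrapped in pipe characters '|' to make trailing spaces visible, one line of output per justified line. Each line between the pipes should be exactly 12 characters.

Line 1: ['at', 'pharmacy'] (min_width=11, slack=1)
Line 2: ['bee', 'dog'] (min_width=7, slack=5)
Line 3: ['pencil', 'plate'] (min_width=12, slack=0)
Line 4: ['spoon', 'my'] (min_width=8, slack=4)

Answer: |at  pharmacy|
|bee      dog|
|pencil plate|
|spoon my    |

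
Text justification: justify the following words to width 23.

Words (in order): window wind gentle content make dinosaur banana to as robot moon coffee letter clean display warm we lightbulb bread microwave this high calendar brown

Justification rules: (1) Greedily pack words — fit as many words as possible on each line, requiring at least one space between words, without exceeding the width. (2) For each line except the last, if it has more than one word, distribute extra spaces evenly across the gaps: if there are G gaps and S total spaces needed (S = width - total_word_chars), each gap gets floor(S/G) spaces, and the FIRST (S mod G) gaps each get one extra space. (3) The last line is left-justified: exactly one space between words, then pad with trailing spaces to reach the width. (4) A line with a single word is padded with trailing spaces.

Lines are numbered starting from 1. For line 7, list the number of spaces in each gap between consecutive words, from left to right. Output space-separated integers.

Answer: 3 3

Derivation:
Line 1: ['window', 'wind', 'gentle'] (min_width=18, slack=5)
Line 2: ['content', 'make', 'dinosaur'] (min_width=21, slack=2)
Line 3: ['banana', 'to', 'as', 'robot', 'moon'] (min_width=23, slack=0)
Line 4: ['coffee', 'letter', 'clean'] (min_width=19, slack=4)
Line 5: ['display', 'warm', 'we'] (min_width=15, slack=8)
Line 6: ['lightbulb', 'bread'] (min_width=15, slack=8)
Line 7: ['microwave', 'this', 'high'] (min_width=19, slack=4)
Line 8: ['calendar', 'brown'] (min_width=14, slack=9)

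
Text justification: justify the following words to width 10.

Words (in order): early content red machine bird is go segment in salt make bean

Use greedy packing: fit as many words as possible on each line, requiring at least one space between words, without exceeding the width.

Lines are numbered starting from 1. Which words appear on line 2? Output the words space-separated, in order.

Line 1: ['early'] (min_width=5, slack=5)
Line 2: ['content'] (min_width=7, slack=3)
Line 3: ['red'] (min_width=3, slack=7)
Line 4: ['machine'] (min_width=7, slack=3)
Line 5: ['bird', 'is', 'go'] (min_width=10, slack=0)
Line 6: ['segment', 'in'] (min_width=10, slack=0)
Line 7: ['salt', 'make'] (min_width=9, slack=1)
Line 8: ['bean'] (min_width=4, slack=6)

Answer: content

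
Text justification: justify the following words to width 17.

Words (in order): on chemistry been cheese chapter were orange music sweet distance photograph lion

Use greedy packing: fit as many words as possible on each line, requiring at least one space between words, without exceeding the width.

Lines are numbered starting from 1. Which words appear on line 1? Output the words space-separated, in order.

Line 1: ['on', 'chemistry', 'been'] (min_width=17, slack=0)
Line 2: ['cheese', 'chapter'] (min_width=14, slack=3)
Line 3: ['were', 'orange', 'music'] (min_width=17, slack=0)
Line 4: ['sweet', 'distance'] (min_width=14, slack=3)
Line 5: ['photograph', 'lion'] (min_width=15, slack=2)

Answer: on chemistry been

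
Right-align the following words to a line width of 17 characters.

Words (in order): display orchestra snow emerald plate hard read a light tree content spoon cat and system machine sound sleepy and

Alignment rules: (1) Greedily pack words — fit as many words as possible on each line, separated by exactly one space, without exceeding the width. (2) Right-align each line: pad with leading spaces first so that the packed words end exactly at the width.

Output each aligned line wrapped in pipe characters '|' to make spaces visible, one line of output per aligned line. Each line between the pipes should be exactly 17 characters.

Line 1: ['display', 'orchestra'] (min_width=17, slack=0)
Line 2: ['snow', 'emerald'] (min_width=12, slack=5)
Line 3: ['plate', 'hard', 'read', 'a'] (min_width=17, slack=0)
Line 4: ['light', 'tree'] (min_width=10, slack=7)
Line 5: ['content', 'spoon', 'cat'] (min_width=17, slack=0)
Line 6: ['and', 'system'] (min_width=10, slack=7)
Line 7: ['machine', 'sound'] (min_width=13, slack=4)
Line 8: ['sleepy', 'and'] (min_width=10, slack=7)

Answer: |display orchestra|
|     snow emerald|
|plate hard read a|
|       light tree|
|content spoon cat|
|       and system|
|    machine sound|
|       sleepy and|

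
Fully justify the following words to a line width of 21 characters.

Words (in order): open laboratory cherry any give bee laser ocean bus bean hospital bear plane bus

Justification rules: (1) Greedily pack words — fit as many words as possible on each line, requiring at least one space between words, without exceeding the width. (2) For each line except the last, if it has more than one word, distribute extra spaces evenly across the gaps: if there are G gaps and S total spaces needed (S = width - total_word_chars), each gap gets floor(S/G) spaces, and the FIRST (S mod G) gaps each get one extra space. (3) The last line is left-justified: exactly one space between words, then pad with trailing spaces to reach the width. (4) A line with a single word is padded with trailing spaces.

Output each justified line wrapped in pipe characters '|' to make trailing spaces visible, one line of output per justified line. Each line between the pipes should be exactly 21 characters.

Answer: |open       laboratory|
|cherry  any  give bee|
|laser  ocean bus bean|
|hospital  bear  plane|
|bus                  |

Derivation:
Line 1: ['open', 'laboratory'] (min_width=15, slack=6)
Line 2: ['cherry', 'any', 'give', 'bee'] (min_width=19, slack=2)
Line 3: ['laser', 'ocean', 'bus', 'bean'] (min_width=20, slack=1)
Line 4: ['hospital', 'bear', 'plane'] (min_width=19, slack=2)
Line 5: ['bus'] (min_width=3, slack=18)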